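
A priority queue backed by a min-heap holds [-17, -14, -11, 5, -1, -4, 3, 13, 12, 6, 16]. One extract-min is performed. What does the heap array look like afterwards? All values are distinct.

[-14, -1, -11, 5, 6, -4, 3, 13, 12, 16]

remove root -17; move last element 16 to root → [16, -14, -11, 5, -1, -4, 3, 13, 12, 6]
16 vs smaller child -14 at index 1, swap → [-14, 16, -11, 5, -1, -4, 3, 13, 12, 6]
16 vs smaller child -1 at index 4, swap → [-14, -1, -11, 5, 16, -4, 3, 13, 12, 6]
16 vs only child 6 at index 9, swap → [-14, -1, -11, 5, 6, -4, 3, 13, 12, 16]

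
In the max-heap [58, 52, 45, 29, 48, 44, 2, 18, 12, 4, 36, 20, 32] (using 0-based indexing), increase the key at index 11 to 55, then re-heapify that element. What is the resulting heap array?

[58, 52, 55, 29, 48, 45, 2, 18, 12, 4, 36, 44, 32]

set index 11 from 20 to 55 → [58, 52, 45, 29, 48, 44, 2, 18, 12, 4, 36, 55, 32]
55 > parent 44 at index 5, swap → [58, 52, 45, 29, 48, 55, 2, 18, 12, 4, 36, 44, 32]
55 > parent 45 at index 2, swap → [58, 52, 55, 29, 48, 45, 2, 18, 12, 4, 36, 44, 32]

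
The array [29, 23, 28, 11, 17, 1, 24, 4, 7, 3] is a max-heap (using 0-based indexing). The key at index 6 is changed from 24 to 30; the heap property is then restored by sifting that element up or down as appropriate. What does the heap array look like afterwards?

[30, 23, 29, 11, 17, 1, 28, 4, 7, 3]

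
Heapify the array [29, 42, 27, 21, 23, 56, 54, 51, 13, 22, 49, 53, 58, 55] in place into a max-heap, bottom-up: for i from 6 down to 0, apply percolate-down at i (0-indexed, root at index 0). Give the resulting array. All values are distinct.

sift down from index 6:
  54 vs only child 55 at index 13, swap → [29, 42, 27, 21, 23, 56, 55, 51, 13, 22, 49, 53, 58, 54]
sift down from index 5:
  56 vs larger child 58 at index 12, swap → [29, 42, 27, 21, 23, 58, 55, 51, 13, 22, 49, 53, 56, 54]
sift down from index 4:
  23 vs larger child 49 at index 10, swap → [29, 42, 27, 21, 49, 58, 55, 51, 13, 22, 23, 53, 56, 54]
sift down from index 3:
  21 vs larger child 51 at index 7, swap → [29, 42, 27, 51, 49, 58, 55, 21, 13, 22, 23, 53, 56, 54]
sift down from index 2:
  27 vs larger child 58 at index 5, swap → [29, 42, 58, 51, 49, 27, 55, 21, 13, 22, 23, 53, 56, 54]
  27 vs larger child 56 at index 12, swap → [29, 42, 58, 51, 49, 56, 55, 21, 13, 22, 23, 53, 27, 54]
sift down from index 1:
  42 vs larger child 51 at index 3, swap → [29, 51, 58, 42, 49, 56, 55, 21, 13, 22, 23, 53, 27, 54]
sift down from index 0:
  29 vs larger child 58 at index 2, swap → [58, 51, 29, 42, 49, 56, 55, 21, 13, 22, 23, 53, 27, 54]
  29 vs larger child 56 at index 5, swap → [58, 51, 56, 42, 49, 29, 55, 21, 13, 22, 23, 53, 27, 54]
  29 vs larger child 53 at index 11, swap → [58, 51, 56, 42, 49, 53, 55, 21, 13, 22, 23, 29, 27, 54]

[58, 51, 56, 42, 49, 53, 55, 21, 13, 22, 23, 29, 27, 54]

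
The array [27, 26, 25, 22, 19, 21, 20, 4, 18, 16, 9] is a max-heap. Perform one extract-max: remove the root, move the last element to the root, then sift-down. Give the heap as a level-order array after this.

[26, 22, 25, 18, 19, 21, 20, 4, 9, 16]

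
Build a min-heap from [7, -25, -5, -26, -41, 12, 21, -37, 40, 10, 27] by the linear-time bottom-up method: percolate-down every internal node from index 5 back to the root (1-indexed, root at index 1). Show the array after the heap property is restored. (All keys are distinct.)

sift down from index 5: already satisfies heap property
sift down from index 4:
  -26 vs smaller child -37 at index 8, swap → [7, -25, -5, -37, -41, 12, 21, -26, 40, 10, 27]
sift down from index 3: already satisfies heap property
sift down from index 2:
  -25 vs smaller child -41 at index 5, swap → [7, -41, -5, -37, -25, 12, 21, -26, 40, 10, 27]
sift down from index 1:
  7 vs smaller child -41 at index 2, swap → [-41, 7, -5, -37, -25, 12, 21, -26, 40, 10, 27]
  7 vs smaller child -37 at index 4, swap → [-41, -37, -5, 7, -25, 12, 21, -26, 40, 10, 27]
  7 vs smaller child -26 at index 8, swap → [-41, -37, -5, -26, -25, 12, 21, 7, 40, 10, 27]

[-41, -37, -5, -26, -25, 12, 21, 7, 40, 10, 27]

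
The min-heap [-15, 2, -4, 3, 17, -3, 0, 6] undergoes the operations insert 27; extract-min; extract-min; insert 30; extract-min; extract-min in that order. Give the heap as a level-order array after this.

[2, 3, 6, 30, 17, 27]

insert 27:
  append 27 at index 8 → [-15, 2, -4, 3, 17, -3, 0, 6, 27] (no swap needed)
extract-min → returns -15:
  remove root -15; move last element 27 to root → [27, 2, -4, 3, 17, -3, 0, 6]
  27 vs smaller child -4 at index 2, swap → [-4, 2, 27, 3, 17, -3, 0, 6]
  27 vs smaller child -3 at index 5, swap → [-4, 2, -3, 3, 17, 27, 0, 6]
extract-min → returns -4:
  remove root -4; move last element 6 to root → [6, 2, -3, 3, 17, 27, 0]
  6 vs smaller child -3 at index 2, swap → [-3, 2, 6, 3, 17, 27, 0]
  6 vs smaller child 0 at index 6, swap → [-3, 2, 0, 3, 17, 27, 6]
insert 30:
  append 30 at index 7 → [-3, 2, 0, 3, 17, 27, 6, 30] (no swap needed)
extract-min → returns -3:
  remove root -3; move last element 30 to root → [30, 2, 0, 3, 17, 27, 6]
  30 vs smaller child 0 at index 2, swap → [0, 2, 30, 3, 17, 27, 6]
  30 vs smaller child 6 at index 6, swap → [0, 2, 6, 3, 17, 27, 30]
extract-min → returns 0:
  remove root 0; move last element 30 to root → [30, 2, 6, 3, 17, 27]
  30 vs smaller child 2 at index 1, swap → [2, 30, 6, 3, 17, 27]
  30 vs smaller child 3 at index 3, swap → [2, 3, 6, 30, 17, 27]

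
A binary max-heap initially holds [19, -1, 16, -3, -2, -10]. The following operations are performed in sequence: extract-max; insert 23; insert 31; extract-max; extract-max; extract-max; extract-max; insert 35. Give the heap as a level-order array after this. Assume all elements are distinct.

[35, -2, -10, -3]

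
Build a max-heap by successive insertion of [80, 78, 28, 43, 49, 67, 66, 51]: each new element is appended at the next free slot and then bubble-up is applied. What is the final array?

[80, 78, 67, 51, 49, 28, 66, 43]

Insert 80:
  append 80 at index 0 → [80] (no swap needed)
Insert 78:
  append 78 at index 1 → [80, 78] (no swap needed)
Insert 28:
  append 28 at index 2 → [80, 78, 28] (no swap needed)
Insert 43:
  append 43 at index 3 → [80, 78, 28, 43] (no swap needed)
Insert 49:
  append 49 at index 4 → [80, 78, 28, 43, 49] (no swap needed)
Insert 67:
  append 67 at index 5 → [80, 78, 28, 43, 49, 67]
  67 > parent 28 at index 2, swap → [80, 78, 67, 43, 49, 28]
Insert 66:
  append 66 at index 6 → [80, 78, 67, 43, 49, 28, 66] (no swap needed)
Insert 51:
  append 51 at index 7 → [80, 78, 67, 43, 49, 28, 66, 51]
  51 > parent 43 at index 3, swap → [80, 78, 67, 51, 49, 28, 66, 43]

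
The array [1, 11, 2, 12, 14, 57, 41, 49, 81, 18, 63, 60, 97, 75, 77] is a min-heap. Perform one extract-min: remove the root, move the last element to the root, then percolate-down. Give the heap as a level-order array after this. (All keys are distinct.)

[2, 11, 41, 12, 14, 57, 75, 49, 81, 18, 63, 60, 97, 77]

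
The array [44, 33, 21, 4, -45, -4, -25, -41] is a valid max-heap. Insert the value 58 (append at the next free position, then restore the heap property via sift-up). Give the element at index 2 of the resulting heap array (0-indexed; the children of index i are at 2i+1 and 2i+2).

21

append 58 at index 8 → [44, 33, 21, 4, -45, -4, -25, -41, 58]
58 > parent 4 at index 3, swap → [44, 33, 21, 58, -45, -4, -25, -41, 4]
58 > parent 33 at index 1, swap → [44, 58, 21, 33, -45, -4, -25, -41, 4]
58 > parent 44 at index 0, swap → [58, 44, 21, 33, -45, -4, -25, -41, 4]
resulting array: [58, 44, 21, 33, -45, -4, -25, -41, 4]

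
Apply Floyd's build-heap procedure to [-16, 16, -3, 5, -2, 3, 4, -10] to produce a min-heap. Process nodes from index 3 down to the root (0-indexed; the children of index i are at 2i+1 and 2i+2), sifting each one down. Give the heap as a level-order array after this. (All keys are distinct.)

sift down from index 3:
  5 vs only child -10 at index 7, swap → [-16, 16, -3, -10, -2, 3, 4, 5]
sift down from index 2: already satisfies heap property
sift down from index 1:
  16 vs smaller child -10 at index 3, swap → [-16, -10, -3, 16, -2, 3, 4, 5]
  16 vs only child 5 at index 7, swap → [-16, -10, -3, 5, -2, 3, 4, 16]
sift down from index 0: already satisfies heap property

[-16, -10, -3, 5, -2, 3, 4, 16]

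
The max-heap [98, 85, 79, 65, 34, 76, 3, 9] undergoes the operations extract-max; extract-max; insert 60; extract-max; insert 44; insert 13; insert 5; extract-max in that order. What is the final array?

[65, 34, 60, 13, 5, 3, 44, 9]

extract-max → returns 98:
  remove root 98; move last element 9 to root → [9, 85, 79, 65, 34, 76, 3]
  9 vs larger child 85 at index 1, swap → [85, 9, 79, 65, 34, 76, 3]
  9 vs larger child 65 at index 3, swap → [85, 65, 79, 9, 34, 76, 3]
extract-max → returns 85:
  remove root 85; move last element 3 to root → [3, 65, 79, 9, 34, 76]
  3 vs larger child 79 at index 2, swap → [79, 65, 3, 9, 34, 76]
  3 vs only child 76 at index 5, swap → [79, 65, 76, 9, 34, 3]
insert 60:
  append 60 at index 6 → [79, 65, 76, 9, 34, 3, 60] (no swap needed)
extract-max → returns 79:
  remove root 79; move last element 60 to root → [60, 65, 76, 9, 34, 3]
  60 vs larger child 76 at index 2, swap → [76, 65, 60, 9, 34, 3]
insert 44:
  append 44 at index 6 → [76, 65, 60, 9, 34, 3, 44] (no swap needed)
insert 13:
  append 13 at index 7 → [76, 65, 60, 9, 34, 3, 44, 13]
  13 > parent 9 at index 3, swap → [76, 65, 60, 13, 34, 3, 44, 9]
insert 5:
  append 5 at index 8 → [76, 65, 60, 13, 34, 3, 44, 9, 5] (no swap needed)
extract-max → returns 76:
  remove root 76; move last element 5 to root → [5, 65, 60, 13, 34, 3, 44, 9]
  5 vs larger child 65 at index 1, swap → [65, 5, 60, 13, 34, 3, 44, 9]
  5 vs larger child 34 at index 4, swap → [65, 34, 60, 13, 5, 3, 44, 9]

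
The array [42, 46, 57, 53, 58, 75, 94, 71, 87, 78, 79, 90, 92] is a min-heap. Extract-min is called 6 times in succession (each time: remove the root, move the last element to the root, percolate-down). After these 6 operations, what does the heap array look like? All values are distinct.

[75, 78, 79, 87, 90, 92, 94]

extract-min #1 returns 42:
  remove root 42; move last element 92 to root → [92, 46, 57, 53, 58, 75, 94, 71, 87, 78, 79, 90]
  92 vs smaller child 46 at index 1, swap → [46, 92, 57, 53, 58, 75, 94, 71, 87, 78, 79, 90]
  92 vs smaller child 53 at index 3, swap → [46, 53, 57, 92, 58, 75, 94, 71, 87, 78, 79, 90]
  92 vs smaller child 71 at index 7, swap → [46, 53, 57, 71, 58, 75, 94, 92, 87, 78, 79, 90]
extract-min #2 returns 46:
  remove root 46; move last element 90 to root → [90, 53, 57, 71, 58, 75, 94, 92, 87, 78, 79]
  90 vs smaller child 53 at index 1, swap → [53, 90, 57, 71, 58, 75, 94, 92, 87, 78, 79]
  90 vs smaller child 58 at index 4, swap → [53, 58, 57, 71, 90, 75, 94, 92, 87, 78, 79]
  90 vs smaller child 78 at index 9, swap → [53, 58, 57, 71, 78, 75, 94, 92, 87, 90, 79]
extract-min #3 returns 53:
  remove root 53; move last element 79 to root → [79, 58, 57, 71, 78, 75, 94, 92, 87, 90]
  79 vs smaller child 57 at index 2, swap → [57, 58, 79, 71, 78, 75, 94, 92, 87, 90]
  79 vs smaller child 75 at index 5, swap → [57, 58, 75, 71, 78, 79, 94, 92, 87, 90]
extract-min #4 returns 57:
  remove root 57; move last element 90 to root → [90, 58, 75, 71, 78, 79, 94, 92, 87]
  90 vs smaller child 58 at index 1, swap → [58, 90, 75, 71, 78, 79, 94, 92, 87]
  90 vs smaller child 71 at index 3, swap → [58, 71, 75, 90, 78, 79, 94, 92, 87]
  90 vs smaller child 87 at index 8, swap → [58, 71, 75, 87, 78, 79, 94, 92, 90]
extract-min #5 returns 58:
  remove root 58; move last element 90 to root → [90, 71, 75, 87, 78, 79, 94, 92]
  90 vs smaller child 71 at index 1, swap → [71, 90, 75, 87, 78, 79, 94, 92]
  90 vs smaller child 78 at index 4, swap → [71, 78, 75, 87, 90, 79, 94, 92]
extract-min #6 returns 71:
  remove root 71; move last element 92 to root → [92, 78, 75, 87, 90, 79, 94]
  92 vs smaller child 75 at index 2, swap → [75, 78, 92, 87, 90, 79, 94]
  92 vs smaller child 79 at index 5, swap → [75, 78, 79, 87, 90, 92, 94]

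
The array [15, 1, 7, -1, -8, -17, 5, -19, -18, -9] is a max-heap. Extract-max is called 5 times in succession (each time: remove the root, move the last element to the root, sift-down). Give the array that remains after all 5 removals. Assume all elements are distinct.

extract-max #1 returns 15:
  remove root 15; move last element -9 to root → [-9, 1, 7, -1, -8, -17, 5, -19, -18]
  -9 vs larger child 7 at index 2, swap → [7, 1, -9, -1, -8, -17, 5, -19, -18]
  -9 vs larger child 5 at index 6, swap → [7, 1, 5, -1, -8, -17, -9, -19, -18]
extract-max #2 returns 7:
  remove root 7; move last element -18 to root → [-18, 1, 5, -1, -8, -17, -9, -19]
  -18 vs larger child 5 at index 2, swap → [5, 1, -18, -1, -8, -17, -9, -19]
  -18 vs larger child -9 at index 6, swap → [5, 1, -9, -1, -8, -17, -18, -19]
extract-max #3 returns 5:
  remove root 5; move last element -19 to root → [-19, 1, -9, -1, -8, -17, -18]
  -19 vs larger child 1 at index 1, swap → [1, -19, -9, -1, -8, -17, -18]
  -19 vs larger child -1 at index 3, swap → [1, -1, -9, -19, -8, -17, -18]
extract-max #4 returns 1:
  remove root 1; move last element -18 to root → [-18, -1, -9, -19, -8, -17]
  -18 vs larger child -1 at index 1, swap → [-1, -18, -9, -19, -8, -17]
  -18 vs larger child -8 at index 4, swap → [-1, -8, -9, -19, -18, -17]
extract-max #5 returns -1:
  remove root -1; move last element -17 to root → [-17, -8, -9, -19, -18]
  -17 vs larger child -8 at index 1, swap → [-8, -17, -9, -19, -18]

[-8, -17, -9, -19, -18]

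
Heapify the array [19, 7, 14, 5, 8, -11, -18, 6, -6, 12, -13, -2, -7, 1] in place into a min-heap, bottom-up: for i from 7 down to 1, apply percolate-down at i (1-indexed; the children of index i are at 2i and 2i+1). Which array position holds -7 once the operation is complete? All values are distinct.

6

sift down from index 7: already satisfies heap property
sift down from index 6: already satisfies heap property
sift down from index 5:
  8 vs smaller child -13 at index 11, swap → [19, 7, 14, 5, -13, -11, -18, 6, -6, 12, 8, -2, -7, 1]
sift down from index 4:
  5 vs smaller child -6 at index 9, swap → [19, 7, 14, -6, -13, -11, -18, 6, 5, 12, 8, -2, -7, 1]
sift down from index 3:
  14 vs smaller child -18 at index 7, swap → [19, 7, -18, -6, -13, -11, 14, 6, 5, 12, 8, -2, -7, 1]
  14 vs only child 1 at index 14, swap → [19, 7, -18, -6, -13, -11, 1, 6, 5, 12, 8, -2, -7, 14]
sift down from index 2:
  7 vs smaller child -13 at index 5, swap → [19, -13, -18, -6, 7, -11, 1, 6, 5, 12, 8, -2, -7, 14]
sift down from index 1:
  19 vs smaller child -18 at index 3, swap → [-18, -13, 19, -6, 7, -11, 1, 6, 5, 12, 8, -2, -7, 14]
  19 vs smaller child -11 at index 6, swap → [-18, -13, -11, -6, 7, 19, 1, 6, 5, 12, 8, -2, -7, 14]
  19 vs smaller child -7 at index 13, swap → [-18, -13, -11, -6, 7, -7, 1, 6, 5, 12, 8, -2, 19, 14]
resulting array: [-18, -13, -11, -6, 7, -7, 1, 6, 5, 12, 8, -2, 19, 14]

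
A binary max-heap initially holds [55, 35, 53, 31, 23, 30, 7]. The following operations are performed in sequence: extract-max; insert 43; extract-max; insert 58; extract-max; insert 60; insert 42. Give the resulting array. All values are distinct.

[60, 42, 43, 35, 23, 7, 30, 31]

extract-max → returns 55:
  remove root 55; move last element 7 to root → [7, 35, 53, 31, 23, 30]
  7 vs larger child 53 at index 2, swap → [53, 35, 7, 31, 23, 30]
  7 vs only child 30 at index 5, swap → [53, 35, 30, 31, 23, 7]
insert 43:
  append 43 at index 6 → [53, 35, 30, 31, 23, 7, 43]
  43 > parent 30 at index 2, swap → [53, 35, 43, 31, 23, 7, 30]
extract-max → returns 53:
  remove root 53; move last element 30 to root → [30, 35, 43, 31, 23, 7]
  30 vs larger child 43 at index 2, swap → [43, 35, 30, 31, 23, 7]
insert 58:
  append 58 at index 6 → [43, 35, 30, 31, 23, 7, 58]
  58 > parent 30 at index 2, swap → [43, 35, 58, 31, 23, 7, 30]
  58 > parent 43 at index 0, swap → [58, 35, 43, 31, 23, 7, 30]
extract-max → returns 58:
  remove root 58; move last element 30 to root → [30, 35, 43, 31, 23, 7]
  30 vs larger child 43 at index 2, swap → [43, 35, 30, 31, 23, 7]
insert 60:
  append 60 at index 6 → [43, 35, 30, 31, 23, 7, 60]
  60 > parent 30 at index 2, swap → [43, 35, 60, 31, 23, 7, 30]
  60 > parent 43 at index 0, swap → [60, 35, 43, 31, 23, 7, 30]
insert 42:
  append 42 at index 7 → [60, 35, 43, 31, 23, 7, 30, 42]
  42 > parent 31 at index 3, swap → [60, 35, 43, 42, 23, 7, 30, 31]
  42 > parent 35 at index 1, swap → [60, 42, 43, 35, 23, 7, 30, 31]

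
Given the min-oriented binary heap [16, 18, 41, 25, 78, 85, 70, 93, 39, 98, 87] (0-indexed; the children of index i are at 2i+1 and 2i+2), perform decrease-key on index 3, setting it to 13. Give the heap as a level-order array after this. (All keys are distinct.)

set index 3 from 25 to 13 → [16, 18, 41, 13, 78, 85, 70, 93, 39, 98, 87]
13 < parent 18 at index 1, swap → [16, 13, 41, 18, 78, 85, 70, 93, 39, 98, 87]
13 < parent 16 at index 0, swap → [13, 16, 41, 18, 78, 85, 70, 93, 39, 98, 87]

[13, 16, 41, 18, 78, 85, 70, 93, 39, 98, 87]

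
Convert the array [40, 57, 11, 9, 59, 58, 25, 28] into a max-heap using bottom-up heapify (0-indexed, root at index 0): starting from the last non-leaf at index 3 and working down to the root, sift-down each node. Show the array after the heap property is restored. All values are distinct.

sift down from index 3:
  9 vs only child 28 at index 7, swap → [40, 57, 11, 28, 59, 58, 25, 9]
sift down from index 2:
  11 vs larger child 58 at index 5, swap → [40, 57, 58, 28, 59, 11, 25, 9]
sift down from index 1:
  57 vs larger child 59 at index 4, swap → [40, 59, 58, 28, 57, 11, 25, 9]
sift down from index 0:
  40 vs larger child 59 at index 1, swap → [59, 40, 58, 28, 57, 11, 25, 9]
  40 vs larger child 57 at index 4, swap → [59, 57, 58, 28, 40, 11, 25, 9]

[59, 57, 58, 28, 40, 11, 25, 9]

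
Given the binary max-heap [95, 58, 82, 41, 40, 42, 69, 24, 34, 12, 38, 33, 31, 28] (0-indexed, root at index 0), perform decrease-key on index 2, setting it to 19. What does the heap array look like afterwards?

set index 2 from 82 to 19 → [95, 58, 19, 41, 40, 42, 69, 24, 34, 12, 38, 33, 31, 28]
19 vs larger child 69 at index 6, swap → [95, 58, 69, 41, 40, 42, 19, 24, 34, 12, 38, 33, 31, 28]
19 vs only child 28 at index 13, swap → [95, 58, 69, 41, 40, 42, 28, 24, 34, 12, 38, 33, 31, 19]

[95, 58, 69, 41, 40, 42, 28, 24, 34, 12, 38, 33, 31, 19]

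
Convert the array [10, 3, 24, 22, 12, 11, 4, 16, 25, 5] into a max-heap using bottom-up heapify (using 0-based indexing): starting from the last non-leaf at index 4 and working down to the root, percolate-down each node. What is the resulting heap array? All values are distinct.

[25, 22, 24, 16, 12, 11, 4, 10, 3, 5]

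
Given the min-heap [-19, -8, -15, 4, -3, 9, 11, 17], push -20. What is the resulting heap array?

[-20, -19, -15, -8, -3, 9, 11, 17, 4]

append -20 at index 8 → [-19, -8, -15, 4, -3, 9, 11, 17, -20]
-20 < parent 4 at index 3, swap → [-19, -8, -15, -20, -3, 9, 11, 17, 4]
-20 < parent -8 at index 1, swap → [-19, -20, -15, -8, -3, 9, 11, 17, 4]
-20 < parent -19 at index 0, swap → [-20, -19, -15, -8, -3, 9, 11, 17, 4]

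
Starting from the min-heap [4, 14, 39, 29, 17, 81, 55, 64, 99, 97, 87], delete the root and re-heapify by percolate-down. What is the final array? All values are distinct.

[14, 17, 39, 29, 87, 81, 55, 64, 99, 97]

remove root 4; move last element 87 to root → [87, 14, 39, 29, 17, 81, 55, 64, 99, 97]
87 vs smaller child 14 at index 1, swap → [14, 87, 39, 29, 17, 81, 55, 64, 99, 97]
87 vs smaller child 17 at index 4, swap → [14, 17, 39, 29, 87, 81, 55, 64, 99, 97]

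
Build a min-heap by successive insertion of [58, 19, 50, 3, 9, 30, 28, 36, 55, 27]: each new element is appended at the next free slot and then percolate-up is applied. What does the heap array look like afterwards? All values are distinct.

Insert 58:
  append 58 at index 0 → [58] (no swap needed)
Insert 19:
  append 19 at index 1 → [58, 19]
  19 < parent 58 at index 0, swap → [19, 58]
Insert 50:
  append 50 at index 2 → [19, 58, 50] (no swap needed)
Insert 3:
  append 3 at index 3 → [19, 58, 50, 3]
  3 < parent 58 at index 1, swap → [19, 3, 50, 58]
  3 < parent 19 at index 0, swap → [3, 19, 50, 58]
Insert 9:
  append 9 at index 4 → [3, 19, 50, 58, 9]
  9 < parent 19 at index 1, swap → [3, 9, 50, 58, 19]
Insert 30:
  append 30 at index 5 → [3, 9, 50, 58, 19, 30]
  30 < parent 50 at index 2, swap → [3, 9, 30, 58, 19, 50]
Insert 28:
  append 28 at index 6 → [3, 9, 30, 58, 19, 50, 28]
  28 < parent 30 at index 2, swap → [3, 9, 28, 58, 19, 50, 30]
Insert 36:
  append 36 at index 7 → [3, 9, 28, 58, 19, 50, 30, 36]
  36 < parent 58 at index 3, swap → [3, 9, 28, 36, 19, 50, 30, 58]
Insert 55:
  append 55 at index 8 → [3, 9, 28, 36, 19, 50, 30, 58, 55] (no swap needed)
Insert 27:
  append 27 at index 9 → [3, 9, 28, 36, 19, 50, 30, 58, 55, 27] (no swap needed)

[3, 9, 28, 36, 19, 50, 30, 58, 55, 27]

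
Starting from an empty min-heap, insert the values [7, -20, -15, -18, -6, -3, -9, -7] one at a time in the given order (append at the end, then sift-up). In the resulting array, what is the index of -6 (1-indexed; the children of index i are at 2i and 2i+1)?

5

Insert 7:
  append 7 at index 1 → [7] (no swap needed)
Insert -20:
  append -20 at index 2 → [7, -20]
  -20 < parent 7 at index 1, swap → [-20, 7]
Insert -15:
  append -15 at index 3 → [-20, 7, -15] (no swap needed)
Insert -18:
  append -18 at index 4 → [-20, 7, -15, -18]
  -18 < parent 7 at index 2, swap → [-20, -18, -15, 7]
Insert -6:
  append -6 at index 5 → [-20, -18, -15, 7, -6] (no swap needed)
Insert -3:
  append -3 at index 6 → [-20, -18, -15, 7, -6, -3] (no swap needed)
Insert -9:
  append -9 at index 7 → [-20, -18, -15, 7, -6, -3, -9] (no swap needed)
Insert -7:
  append -7 at index 8 → [-20, -18, -15, 7, -6, -3, -9, -7]
  -7 < parent 7 at index 4, swap → [-20, -18, -15, -7, -6, -3, -9, 7]
resulting array: [-20, -18, -15, -7, -6, -3, -9, 7]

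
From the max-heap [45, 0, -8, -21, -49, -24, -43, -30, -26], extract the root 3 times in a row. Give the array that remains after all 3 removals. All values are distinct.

extract-max #1 returns 45:
  remove root 45; move last element -26 to root → [-26, 0, -8, -21, -49, -24, -43, -30]
  -26 vs larger child 0 at index 1, swap → [0, -26, -8, -21, -49, -24, -43, -30]
  -26 vs larger child -21 at index 3, swap → [0, -21, -8, -26, -49, -24, -43, -30]
extract-max #2 returns 0:
  remove root 0; move last element -30 to root → [-30, -21, -8, -26, -49, -24, -43]
  -30 vs larger child -8 at index 2, swap → [-8, -21, -30, -26, -49, -24, -43]
  -30 vs larger child -24 at index 5, swap → [-8, -21, -24, -26, -49, -30, -43]
extract-max #3 returns -8:
  remove root -8; move last element -43 to root → [-43, -21, -24, -26, -49, -30]
  -43 vs larger child -21 at index 1, swap → [-21, -43, -24, -26, -49, -30]
  -43 vs larger child -26 at index 3, swap → [-21, -26, -24, -43, -49, -30]

[-21, -26, -24, -43, -49, -30]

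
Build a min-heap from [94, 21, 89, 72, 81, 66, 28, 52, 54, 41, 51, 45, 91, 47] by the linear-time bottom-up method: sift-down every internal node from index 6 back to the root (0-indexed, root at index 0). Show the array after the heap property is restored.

[21, 41, 28, 52, 51, 45, 47, 72, 54, 81, 94, 66, 91, 89]

sift down from index 6: already satisfies heap property
sift down from index 5:
  66 vs smaller child 45 at index 11, swap → [94, 21, 89, 72, 81, 45, 28, 52, 54, 41, 51, 66, 91, 47]
sift down from index 4:
  81 vs smaller child 41 at index 9, swap → [94, 21, 89, 72, 41, 45, 28, 52, 54, 81, 51, 66, 91, 47]
sift down from index 3:
  72 vs smaller child 52 at index 7, swap → [94, 21, 89, 52, 41, 45, 28, 72, 54, 81, 51, 66, 91, 47]
sift down from index 2:
  89 vs smaller child 28 at index 6, swap → [94, 21, 28, 52, 41, 45, 89, 72, 54, 81, 51, 66, 91, 47]
  89 vs only child 47 at index 13, swap → [94, 21, 28, 52, 41, 45, 47, 72, 54, 81, 51, 66, 91, 89]
sift down from index 1: already satisfies heap property
sift down from index 0:
  94 vs smaller child 21 at index 1, swap → [21, 94, 28, 52, 41, 45, 47, 72, 54, 81, 51, 66, 91, 89]
  94 vs smaller child 41 at index 4, swap → [21, 41, 28, 52, 94, 45, 47, 72, 54, 81, 51, 66, 91, 89]
  94 vs smaller child 51 at index 10, swap → [21, 41, 28, 52, 51, 45, 47, 72, 54, 81, 94, 66, 91, 89]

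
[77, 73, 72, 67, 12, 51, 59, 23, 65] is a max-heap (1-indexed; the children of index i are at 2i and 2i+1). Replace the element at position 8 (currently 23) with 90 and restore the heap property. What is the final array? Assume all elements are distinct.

set index 8 from 23 to 90 → [77, 73, 72, 67, 12, 51, 59, 90, 65]
90 > parent 67 at index 4, swap → [77, 73, 72, 90, 12, 51, 59, 67, 65]
90 > parent 73 at index 2, swap → [77, 90, 72, 73, 12, 51, 59, 67, 65]
90 > parent 77 at index 1, swap → [90, 77, 72, 73, 12, 51, 59, 67, 65]

[90, 77, 72, 73, 12, 51, 59, 67, 65]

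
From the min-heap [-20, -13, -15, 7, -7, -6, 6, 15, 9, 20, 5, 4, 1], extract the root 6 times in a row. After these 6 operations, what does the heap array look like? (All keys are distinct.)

[4, 5, 6, 7, 15, 20, 9]

extract-min #1 returns -20:
  remove root -20; move last element 1 to root → [1, -13, -15, 7, -7, -6, 6, 15, 9, 20, 5, 4]
  1 vs smaller child -15 at index 2, swap → [-15, -13, 1, 7, -7, -6, 6, 15, 9, 20, 5, 4]
  1 vs smaller child -6 at index 5, swap → [-15, -13, -6, 7, -7, 1, 6, 15, 9, 20, 5, 4]
extract-min #2 returns -15:
  remove root -15; move last element 4 to root → [4, -13, -6, 7, -7, 1, 6, 15, 9, 20, 5]
  4 vs smaller child -13 at index 1, swap → [-13, 4, -6, 7, -7, 1, 6, 15, 9, 20, 5]
  4 vs smaller child -7 at index 4, swap → [-13, -7, -6, 7, 4, 1, 6, 15, 9, 20, 5]
extract-min #3 returns -13:
  remove root -13; move last element 5 to root → [5, -7, -6, 7, 4, 1, 6, 15, 9, 20]
  5 vs smaller child -7 at index 1, swap → [-7, 5, -6, 7, 4, 1, 6, 15, 9, 20]
  5 vs smaller child 4 at index 4, swap → [-7, 4, -6, 7, 5, 1, 6, 15, 9, 20]
extract-min #4 returns -7:
  remove root -7; move last element 20 to root → [20, 4, -6, 7, 5, 1, 6, 15, 9]
  20 vs smaller child -6 at index 2, swap → [-6, 4, 20, 7, 5, 1, 6, 15, 9]
  20 vs smaller child 1 at index 5, swap → [-6, 4, 1, 7, 5, 20, 6, 15, 9]
extract-min #5 returns -6:
  remove root -6; move last element 9 to root → [9, 4, 1, 7, 5, 20, 6, 15]
  9 vs smaller child 1 at index 2, swap → [1, 4, 9, 7, 5, 20, 6, 15]
  9 vs smaller child 6 at index 6, swap → [1, 4, 6, 7, 5, 20, 9, 15]
extract-min #6 returns 1:
  remove root 1; move last element 15 to root → [15, 4, 6, 7, 5, 20, 9]
  15 vs smaller child 4 at index 1, swap → [4, 15, 6, 7, 5, 20, 9]
  15 vs smaller child 5 at index 4, swap → [4, 5, 6, 7, 15, 20, 9]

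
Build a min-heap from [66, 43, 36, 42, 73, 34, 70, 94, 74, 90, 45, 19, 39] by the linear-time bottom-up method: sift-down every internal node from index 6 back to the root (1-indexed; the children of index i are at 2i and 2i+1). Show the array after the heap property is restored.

[19, 42, 34, 43, 45, 36, 70, 94, 74, 90, 73, 66, 39]

sift down from index 6:
  34 vs smaller child 19 at index 12, swap → [66, 43, 36, 42, 73, 19, 70, 94, 74, 90, 45, 34, 39]
sift down from index 5:
  73 vs smaller child 45 at index 11, swap → [66, 43, 36, 42, 45, 19, 70, 94, 74, 90, 73, 34, 39]
sift down from index 4: already satisfies heap property
sift down from index 3:
  36 vs smaller child 19 at index 6, swap → [66, 43, 19, 42, 45, 36, 70, 94, 74, 90, 73, 34, 39]
  36 vs smaller child 34 at index 12, swap → [66, 43, 19, 42, 45, 34, 70, 94, 74, 90, 73, 36, 39]
sift down from index 2:
  43 vs smaller child 42 at index 4, swap → [66, 42, 19, 43, 45, 34, 70, 94, 74, 90, 73, 36, 39]
sift down from index 1:
  66 vs smaller child 19 at index 3, swap → [19, 42, 66, 43, 45, 34, 70, 94, 74, 90, 73, 36, 39]
  66 vs smaller child 34 at index 6, swap → [19, 42, 34, 43, 45, 66, 70, 94, 74, 90, 73, 36, 39]
  66 vs smaller child 36 at index 12, swap → [19, 42, 34, 43, 45, 36, 70, 94, 74, 90, 73, 66, 39]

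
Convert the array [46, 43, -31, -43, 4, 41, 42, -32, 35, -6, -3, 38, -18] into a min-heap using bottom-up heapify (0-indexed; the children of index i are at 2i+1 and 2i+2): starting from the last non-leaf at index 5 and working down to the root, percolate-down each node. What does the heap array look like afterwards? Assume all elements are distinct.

sift down from index 5:
  41 vs smaller child -18 at index 12, swap → [46, 43, -31, -43, 4, -18, 42, -32, 35, -6, -3, 38, 41]
sift down from index 4:
  4 vs smaller child -6 at index 9, swap → [46, 43, -31, -43, -6, -18, 42, -32, 35, 4, -3, 38, 41]
sift down from index 3: already satisfies heap property
sift down from index 2: already satisfies heap property
sift down from index 1:
  43 vs smaller child -43 at index 3, swap → [46, -43, -31, 43, -6, -18, 42, -32, 35, 4, -3, 38, 41]
  43 vs smaller child -32 at index 7, swap → [46, -43, -31, -32, -6, -18, 42, 43, 35, 4, -3, 38, 41]
sift down from index 0:
  46 vs smaller child -43 at index 1, swap → [-43, 46, -31, -32, -6, -18, 42, 43, 35, 4, -3, 38, 41]
  46 vs smaller child -32 at index 3, swap → [-43, -32, -31, 46, -6, -18, 42, 43, 35, 4, -3, 38, 41]
  46 vs smaller child 35 at index 8, swap → [-43, -32, -31, 35, -6, -18, 42, 43, 46, 4, -3, 38, 41]

[-43, -32, -31, 35, -6, -18, 42, 43, 46, 4, -3, 38, 41]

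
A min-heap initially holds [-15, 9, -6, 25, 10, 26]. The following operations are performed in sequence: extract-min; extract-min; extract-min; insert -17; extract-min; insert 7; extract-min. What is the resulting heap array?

[10, 25, 26]

extract-min → returns -15:
  remove root -15; move last element 26 to root → [26, 9, -6, 25, 10]
  26 vs smaller child -6 at index 2, swap → [-6, 9, 26, 25, 10]
extract-min → returns -6:
  remove root -6; move last element 10 to root → [10, 9, 26, 25]
  10 vs smaller child 9 at index 1, swap → [9, 10, 26, 25]
extract-min → returns 9:
  remove root 9; move last element 25 to root → [25, 10, 26]
  25 vs smaller child 10 at index 1, swap → [10, 25, 26]
insert -17:
  append -17 at index 3 → [10, 25, 26, -17]
  -17 < parent 25 at index 1, swap → [10, -17, 26, 25]
  -17 < parent 10 at index 0, swap → [-17, 10, 26, 25]
extract-min → returns -17:
  remove root -17; move last element 25 to root → [25, 10, 26]
  25 vs smaller child 10 at index 1, swap → [10, 25, 26]
insert 7:
  append 7 at index 3 → [10, 25, 26, 7]
  7 < parent 25 at index 1, swap → [10, 7, 26, 25]
  7 < parent 10 at index 0, swap → [7, 10, 26, 25]
extract-min → returns 7:
  remove root 7; move last element 25 to root → [25, 10, 26]
  25 vs smaller child 10 at index 1, swap → [10, 25, 26]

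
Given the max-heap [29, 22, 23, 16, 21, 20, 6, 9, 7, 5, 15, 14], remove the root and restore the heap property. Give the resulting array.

remove root 29; move last element 14 to root → [14, 22, 23, 16, 21, 20, 6, 9, 7, 5, 15]
14 vs larger child 23 at index 2, swap → [23, 22, 14, 16, 21, 20, 6, 9, 7, 5, 15]
14 vs larger child 20 at index 5, swap → [23, 22, 20, 16, 21, 14, 6, 9, 7, 5, 15]

[23, 22, 20, 16, 21, 14, 6, 9, 7, 5, 15]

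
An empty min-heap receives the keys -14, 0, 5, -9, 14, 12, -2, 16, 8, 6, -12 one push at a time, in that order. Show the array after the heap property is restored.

[-14, -12, -2, 0, -9, 12, 5, 16, 8, 14, 6]

Insert -14:
  append -14 at index 0 → [-14] (no swap needed)
Insert 0:
  append 0 at index 1 → [-14, 0] (no swap needed)
Insert 5:
  append 5 at index 2 → [-14, 0, 5] (no swap needed)
Insert -9:
  append -9 at index 3 → [-14, 0, 5, -9]
  -9 < parent 0 at index 1, swap → [-14, -9, 5, 0]
Insert 14:
  append 14 at index 4 → [-14, -9, 5, 0, 14] (no swap needed)
Insert 12:
  append 12 at index 5 → [-14, -9, 5, 0, 14, 12] (no swap needed)
Insert -2:
  append -2 at index 6 → [-14, -9, 5, 0, 14, 12, -2]
  -2 < parent 5 at index 2, swap → [-14, -9, -2, 0, 14, 12, 5]
Insert 16:
  append 16 at index 7 → [-14, -9, -2, 0, 14, 12, 5, 16] (no swap needed)
Insert 8:
  append 8 at index 8 → [-14, -9, -2, 0, 14, 12, 5, 16, 8] (no swap needed)
Insert 6:
  append 6 at index 9 → [-14, -9, -2, 0, 14, 12, 5, 16, 8, 6]
  6 < parent 14 at index 4, swap → [-14, -9, -2, 0, 6, 12, 5, 16, 8, 14]
Insert -12:
  append -12 at index 10 → [-14, -9, -2, 0, 6, 12, 5, 16, 8, 14, -12]
  -12 < parent 6 at index 4, swap → [-14, -9, -2, 0, -12, 12, 5, 16, 8, 14, 6]
  -12 < parent -9 at index 1, swap → [-14, -12, -2, 0, -9, 12, 5, 16, 8, 14, 6]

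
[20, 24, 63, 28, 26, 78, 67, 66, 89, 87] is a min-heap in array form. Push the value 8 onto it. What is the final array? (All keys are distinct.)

append 8 at index 10 → [20, 24, 63, 28, 26, 78, 67, 66, 89, 87, 8]
8 < parent 26 at index 4, swap → [20, 24, 63, 28, 8, 78, 67, 66, 89, 87, 26]
8 < parent 24 at index 1, swap → [20, 8, 63, 28, 24, 78, 67, 66, 89, 87, 26]
8 < parent 20 at index 0, swap → [8, 20, 63, 28, 24, 78, 67, 66, 89, 87, 26]

[8, 20, 63, 28, 24, 78, 67, 66, 89, 87, 26]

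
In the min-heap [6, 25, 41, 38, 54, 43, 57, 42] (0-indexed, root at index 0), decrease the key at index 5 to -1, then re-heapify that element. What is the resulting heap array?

set index 5 from 43 to -1 → [6, 25, 41, 38, 54, -1, 57, 42]
-1 < parent 41 at index 2, swap → [6, 25, -1, 38, 54, 41, 57, 42]
-1 < parent 6 at index 0, swap → [-1, 25, 6, 38, 54, 41, 57, 42]

[-1, 25, 6, 38, 54, 41, 57, 42]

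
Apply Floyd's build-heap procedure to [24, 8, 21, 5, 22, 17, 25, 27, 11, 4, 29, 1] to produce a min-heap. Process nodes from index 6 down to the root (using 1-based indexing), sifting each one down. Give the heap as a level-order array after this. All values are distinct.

sift down from index 6:
  17 vs only child 1 at index 12, swap → [24, 8, 21, 5, 22, 1, 25, 27, 11, 4, 29, 17]
sift down from index 5:
  22 vs smaller child 4 at index 10, swap → [24, 8, 21, 5, 4, 1, 25, 27, 11, 22, 29, 17]
sift down from index 4: already satisfies heap property
sift down from index 3:
  21 vs smaller child 1 at index 6, swap → [24, 8, 1, 5, 4, 21, 25, 27, 11, 22, 29, 17]
  21 vs only child 17 at index 12, swap → [24, 8, 1, 5, 4, 17, 25, 27, 11, 22, 29, 21]
sift down from index 2:
  8 vs smaller child 4 at index 5, swap → [24, 4, 1, 5, 8, 17, 25, 27, 11, 22, 29, 21]
sift down from index 1:
  24 vs smaller child 1 at index 3, swap → [1, 4, 24, 5, 8, 17, 25, 27, 11, 22, 29, 21]
  24 vs smaller child 17 at index 6, swap → [1, 4, 17, 5, 8, 24, 25, 27, 11, 22, 29, 21]
  24 vs only child 21 at index 12, swap → [1, 4, 17, 5, 8, 21, 25, 27, 11, 22, 29, 24]

[1, 4, 17, 5, 8, 21, 25, 27, 11, 22, 29, 24]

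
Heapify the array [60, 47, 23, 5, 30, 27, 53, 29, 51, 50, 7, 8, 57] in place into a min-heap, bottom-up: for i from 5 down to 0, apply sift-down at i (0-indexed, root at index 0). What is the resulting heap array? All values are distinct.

sift down from index 5:
  27 vs smaller child 8 at index 11, swap → [60, 47, 23, 5, 30, 8, 53, 29, 51, 50, 7, 27, 57]
sift down from index 4:
  30 vs smaller child 7 at index 10, swap → [60, 47, 23, 5, 7, 8, 53, 29, 51, 50, 30, 27, 57]
sift down from index 3: already satisfies heap property
sift down from index 2:
  23 vs smaller child 8 at index 5, swap → [60, 47, 8, 5, 7, 23, 53, 29, 51, 50, 30, 27, 57]
sift down from index 1:
  47 vs smaller child 5 at index 3, swap → [60, 5, 8, 47, 7, 23, 53, 29, 51, 50, 30, 27, 57]
  47 vs smaller child 29 at index 7, swap → [60, 5, 8, 29, 7, 23, 53, 47, 51, 50, 30, 27, 57]
sift down from index 0:
  60 vs smaller child 5 at index 1, swap → [5, 60, 8, 29, 7, 23, 53, 47, 51, 50, 30, 27, 57]
  60 vs smaller child 7 at index 4, swap → [5, 7, 8, 29, 60, 23, 53, 47, 51, 50, 30, 27, 57]
  60 vs smaller child 30 at index 10, swap → [5, 7, 8, 29, 30, 23, 53, 47, 51, 50, 60, 27, 57]

[5, 7, 8, 29, 30, 23, 53, 47, 51, 50, 60, 27, 57]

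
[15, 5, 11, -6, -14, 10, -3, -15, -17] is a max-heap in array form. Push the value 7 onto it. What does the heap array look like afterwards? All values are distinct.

append 7 at index 9 → [15, 5, 11, -6, -14, 10, -3, -15, -17, 7]
7 > parent -14 at index 4, swap → [15, 5, 11, -6, 7, 10, -3, -15, -17, -14]
7 > parent 5 at index 1, swap → [15, 7, 11, -6, 5, 10, -3, -15, -17, -14]

[15, 7, 11, -6, 5, 10, -3, -15, -17, -14]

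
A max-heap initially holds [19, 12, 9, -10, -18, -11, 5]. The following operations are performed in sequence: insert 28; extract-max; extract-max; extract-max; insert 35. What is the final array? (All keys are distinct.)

[35, 5, 9, -10, -18, -11]

insert 28:
  append 28 at index 7 → [19, 12, 9, -10, -18, -11, 5, 28]
  28 > parent -10 at index 3, swap → [19, 12, 9, 28, -18, -11, 5, -10]
  28 > parent 12 at index 1, swap → [19, 28, 9, 12, -18, -11, 5, -10]
  28 > parent 19 at index 0, swap → [28, 19, 9, 12, -18, -11, 5, -10]
extract-max → returns 28:
  remove root 28; move last element -10 to root → [-10, 19, 9, 12, -18, -11, 5]
  -10 vs larger child 19 at index 1, swap → [19, -10, 9, 12, -18, -11, 5]
  -10 vs larger child 12 at index 3, swap → [19, 12, 9, -10, -18, -11, 5]
extract-max → returns 19:
  remove root 19; move last element 5 to root → [5, 12, 9, -10, -18, -11]
  5 vs larger child 12 at index 1, swap → [12, 5, 9, -10, -18, -11]
extract-max → returns 12:
  remove root 12; move last element -11 to root → [-11, 5, 9, -10, -18]
  -11 vs larger child 9 at index 2, swap → [9, 5, -11, -10, -18]
insert 35:
  append 35 at index 5 → [9, 5, -11, -10, -18, 35]
  35 > parent -11 at index 2, swap → [9, 5, 35, -10, -18, -11]
  35 > parent 9 at index 0, swap → [35, 5, 9, -10, -18, -11]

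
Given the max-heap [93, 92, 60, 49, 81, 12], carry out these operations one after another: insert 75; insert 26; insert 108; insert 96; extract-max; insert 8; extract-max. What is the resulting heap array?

[93, 92, 75, 49, 81, 12, 60, 26, 8]

insert 75:
  append 75 at index 6 → [93, 92, 60, 49, 81, 12, 75]
  75 > parent 60 at index 2, swap → [93, 92, 75, 49, 81, 12, 60]
insert 26:
  append 26 at index 7 → [93, 92, 75, 49, 81, 12, 60, 26] (no swap needed)
insert 108:
  append 108 at index 8 → [93, 92, 75, 49, 81, 12, 60, 26, 108]
  108 > parent 49 at index 3, swap → [93, 92, 75, 108, 81, 12, 60, 26, 49]
  108 > parent 92 at index 1, swap → [93, 108, 75, 92, 81, 12, 60, 26, 49]
  108 > parent 93 at index 0, swap → [108, 93, 75, 92, 81, 12, 60, 26, 49]
insert 96:
  append 96 at index 9 → [108, 93, 75, 92, 81, 12, 60, 26, 49, 96]
  96 > parent 81 at index 4, swap → [108, 93, 75, 92, 96, 12, 60, 26, 49, 81]
  96 > parent 93 at index 1, swap → [108, 96, 75, 92, 93, 12, 60, 26, 49, 81]
extract-max → returns 108:
  remove root 108; move last element 81 to root → [81, 96, 75, 92, 93, 12, 60, 26, 49]
  81 vs larger child 96 at index 1, swap → [96, 81, 75, 92, 93, 12, 60, 26, 49]
  81 vs larger child 93 at index 4, swap → [96, 93, 75, 92, 81, 12, 60, 26, 49]
insert 8:
  append 8 at index 9 → [96, 93, 75, 92, 81, 12, 60, 26, 49, 8] (no swap needed)
extract-max → returns 96:
  remove root 96; move last element 8 to root → [8, 93, 75, 92, 81, 12, 60, 26, 49]
  8 vs larger child 93 at index 1, swap → [93, 8, 75, 92, 81, 12, 60, 26, 49]
  8 vs larger child 92 at index 3, swap → [93, 92, 75, 8, 81, 12, 60, 26, 49]
  8 vs larger child 49 at index 8, swap → [93, 92, 75, 49, 81, 12, 60, 26, 8]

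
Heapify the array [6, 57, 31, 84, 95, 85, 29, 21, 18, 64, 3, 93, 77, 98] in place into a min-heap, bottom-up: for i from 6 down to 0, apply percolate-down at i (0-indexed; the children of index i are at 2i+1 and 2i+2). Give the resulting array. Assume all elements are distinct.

[3, 6, 29, 18, 57, 77, 31, 21, 84, 64, 95, 93, 85, 98]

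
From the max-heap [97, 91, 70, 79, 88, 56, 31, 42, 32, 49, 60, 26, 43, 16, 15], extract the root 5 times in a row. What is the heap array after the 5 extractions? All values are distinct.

[60, 49, 56, 42, 43, 26, 31, 16, 32, 15]

extract-max #1 returns 97:
  remove root 97; move last element 15 to root → [15, 91, 70, 79, 88, 56, 31, 42, 32, 49, 60, 26, 43, 16]
  15 vs larger child 91 at index 1, swap → [91, 15, 70, 79, 88, 56, 31, 42, 32, 49, 60, 26, 43, 16]
  15 vs larger child 88 at index 4, swap → [91, 88, 70, 79, 15, 56, 31, 42, 32, 49, 60, 26, 43, 16]
  15 vs larger child 60 at index 10, swap → [91, 88, 70, 79, 60, 56, 31, 42, 32, 49, 15, 26, 43, 16]
extract-max #2 returns 91:
  remove root 91; move last element 16 to root → [16, 88, 70, 79, 60, 56, 31, 42, 32, 49, 15, 26, 43]
  16 vs larger child 88 at index 1, swap → [88, 16, 70, 79, 60, 56, 31, 42, 32, 49, 15, 26, 43]
  16 vs larger child 79 at index 3, swap → [88, 79, 70, 16, 60, 56, 31, 42, 32, 49, 15, 26, 43]
  16 vs larger child 42 at index 7, swap → [88, 79, 70, 42, 60, 56, 31, 16, 32, 49, 15, 26, 43]
extract-max #3 returns 88:
  remove root 88; move last element 43 to root → [43, 79, 70, 42, 60, 56, 31, 16, 32, 49, 15, 26]
  43 vs larger child 79 at index 1, swap → [79, 43, 70, 42, 60, 56, 31, 16, 32, 49, 15, 26]
  43 vs larger child 60 at index 4, swap → [79, 60, 70, 42, 43, 56, 31, 16, 32, 49, 15, 26]
  43 vs larger child 49 at index 9, swap → [79, 60, 70, 42, 49, 56, 31, 16, 32, 43, 15, 26]
extract-max #4 returns 79:
  remove root 79; move last element 26 to root → [26, 60, 70, 42, 49, 56, 31, 16, 32, 43, 15]
  26 vs larger child 70 at index 2, swap → [70, 60, 26, 42, 49, 56, 31, 16, 32, 43, 15]
  26 vs larger child 56 at index 5, swap → [70, 60, 56, 42, 49, 26, 31, 16, 32, 43, 15]
extract-max #5 returns 70:
  remove root 70; move last element 15 to root → [15, 60, 56, 42, 49, 26, 31, 16, 32, 43]
  15 vs larger child 60 at index 1, swap → [60, 15, 56, 42, 49, 26, 31, 16, 32, 43]
  15 vs larger child 49 at index 4, swap → [60, 49, 56, 42, 15, 26, 31, 16, 32, 43]
  15 vs only child 43 at index 9, swap → [60, 49, 56, 42, 43, 26, 31, 16, 32, 15]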